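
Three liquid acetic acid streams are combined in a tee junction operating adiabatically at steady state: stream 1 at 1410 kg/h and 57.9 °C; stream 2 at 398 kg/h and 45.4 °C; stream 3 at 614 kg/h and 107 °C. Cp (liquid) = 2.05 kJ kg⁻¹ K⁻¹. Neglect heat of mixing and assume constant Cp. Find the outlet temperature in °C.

T_out = 68.3 °C

Energy balance with Q = 0: Σ ṁᵢCp,ᵢ(T_out − Tᵢ) = 0
T_out = Σ ṁᵢCp,ᵢTᵢ / Σ ṁᵢCp,ᵢ
      = 339080 / 4965.1 = 68.293 °C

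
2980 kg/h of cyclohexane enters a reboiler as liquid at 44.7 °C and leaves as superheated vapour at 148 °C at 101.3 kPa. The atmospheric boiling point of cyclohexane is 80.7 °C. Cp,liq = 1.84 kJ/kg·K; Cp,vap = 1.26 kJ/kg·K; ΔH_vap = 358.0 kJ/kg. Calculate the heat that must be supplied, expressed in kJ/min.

Q = 25300 kJ/min

liquid 44.7→80.7 °C: 66.24 kJ/kg
vaporisation at 80.7 °C: 358 kJ/kg
vapour 80.7→148 °C: 84.798 kJ/kg
Δh = 66.24 + 358 + 84.798 = 509.04 kJ/kg
Q = ṁ·Δh = 2980 kg/h × 509.04 kJ/kg = 1.5169e+06 kJ/h
|Q| = 421.37 kW = 25282 kJ/min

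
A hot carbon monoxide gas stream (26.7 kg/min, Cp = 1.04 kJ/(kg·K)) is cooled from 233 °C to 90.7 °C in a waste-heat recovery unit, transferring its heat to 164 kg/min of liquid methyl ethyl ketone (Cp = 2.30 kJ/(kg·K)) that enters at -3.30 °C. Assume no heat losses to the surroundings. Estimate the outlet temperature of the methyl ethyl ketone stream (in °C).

T_c,out = 7.18 °C

Heat released by hot stream: Q = 26.7 × 1.04 × (233 − 90.7) = 3951.4 kJ/min
Energy balance on cold side (adiabatic exchanger): Q = ṁ_c·Cp_c·(T_c,out − T_c,in)
T_c,out = -3.30 + 3951.4/(164 × 2.30) = 7.1756 °C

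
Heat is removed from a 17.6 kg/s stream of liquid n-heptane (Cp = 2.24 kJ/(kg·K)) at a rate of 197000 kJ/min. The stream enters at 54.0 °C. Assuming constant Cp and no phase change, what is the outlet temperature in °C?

T_out = -29.3 °C

Q = 197000 kJ/min = 3283.3 kJ/s
ΔT = Q/(ṁ·Cp) = 3283.3/(17.6×2.24) = 83.283 K
T_out = 54.0 − 83.283 = -29.283 °C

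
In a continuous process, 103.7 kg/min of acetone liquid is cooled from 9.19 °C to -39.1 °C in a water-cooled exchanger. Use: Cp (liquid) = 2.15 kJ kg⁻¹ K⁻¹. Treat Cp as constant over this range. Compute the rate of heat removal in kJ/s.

Q = ṁ·Cp·ΔT = 103.7 × 2.15 × (-39.1 − 9.19) = -10766 kJ/min
Converting: 10766 / 60 s = 179.44 kW

Q_c = 179 kJ/s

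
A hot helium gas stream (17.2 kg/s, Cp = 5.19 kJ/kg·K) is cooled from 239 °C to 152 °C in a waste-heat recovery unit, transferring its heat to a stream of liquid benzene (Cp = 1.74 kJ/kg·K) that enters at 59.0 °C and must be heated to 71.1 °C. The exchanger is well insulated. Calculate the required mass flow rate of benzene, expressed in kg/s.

ṁ_c = 369 kg/s

Heat released by hot stream: Q = 17.2 × 5.19 × (239 − 152) = 7766.3 kJ/s
Energy balance on cold side (adiabatic exchanger): Q = ṁ_c·Cp_c·(T_c,out − T_c,in)
ṁ_c = 7766.3 / [1.74 × (71.1 − 59.0)] = 368.88 kg/s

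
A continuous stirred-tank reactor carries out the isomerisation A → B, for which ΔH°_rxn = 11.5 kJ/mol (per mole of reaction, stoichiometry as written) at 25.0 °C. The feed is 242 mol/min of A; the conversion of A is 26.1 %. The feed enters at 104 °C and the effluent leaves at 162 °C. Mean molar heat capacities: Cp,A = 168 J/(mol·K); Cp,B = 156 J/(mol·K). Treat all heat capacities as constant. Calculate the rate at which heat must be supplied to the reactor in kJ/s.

Q_in = 49.7 kJ/s

Extent of reaction ξ = 0.261 × 242 = 63.162 mol/min
Reaction term: ξ·ΔH°_rxn = 63.162 × 11.5 = 726.36 kJ/min
Sensible, feed 104→25 °C: -3211.8 kJ/min
Outlet flows (mol/min): A 178.84, B 63.162
Sensible, products 25→162 °C: 5466 kJ/min
Q = ΔH = 2980.6 kJ/min = 49.676 kW
Heat supplied = 49.676 kJ/s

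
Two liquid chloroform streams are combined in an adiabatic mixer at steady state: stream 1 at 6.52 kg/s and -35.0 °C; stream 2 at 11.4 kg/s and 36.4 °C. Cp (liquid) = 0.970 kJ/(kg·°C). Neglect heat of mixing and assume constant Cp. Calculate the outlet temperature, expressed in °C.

T_out = 10.4 °C

No heat crosses the boundary, so H_out = H_in.
Σ ṁᵢCp,ᵢTᵢ = 6.52×0.970×-35.0 + 11.4×0.970×36.4 = 181.16
Σ ṁᵢCp,ᵢ = 6.52×0.970 + 11.4×0.970 = 17.382
T_out = 181.16 / 17.382 = 10.422 °C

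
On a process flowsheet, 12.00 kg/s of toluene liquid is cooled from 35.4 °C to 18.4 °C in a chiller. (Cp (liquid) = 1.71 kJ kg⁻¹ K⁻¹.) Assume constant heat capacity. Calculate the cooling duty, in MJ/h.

Q = ṁ·Cp·ΔT = 12.00 × 1.71 × (18.4 − 35.4) = -348.84 kJ/s
Cooling duty = 1255.8 MJ/h

Q_c = 1260 MJ/h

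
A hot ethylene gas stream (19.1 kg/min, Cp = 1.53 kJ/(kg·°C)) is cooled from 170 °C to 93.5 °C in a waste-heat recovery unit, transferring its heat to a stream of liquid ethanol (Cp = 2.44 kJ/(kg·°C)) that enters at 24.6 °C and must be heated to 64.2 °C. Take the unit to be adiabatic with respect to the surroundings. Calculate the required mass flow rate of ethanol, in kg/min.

Heat released by hot stream: Q = 19.1 × 1.53 × (170 − 93.5) = 2235.6 kJ/min
Energy balance on cold side (adiabatic exchanger): Q = ṁ_c·Cp_c·(T_c,out − T_c,in)
ṁ_c = 2235.6 / [2.44 × (64.2 − 24.6)] = 23.137 kg/min

ṁ_c = 23.1 kg/min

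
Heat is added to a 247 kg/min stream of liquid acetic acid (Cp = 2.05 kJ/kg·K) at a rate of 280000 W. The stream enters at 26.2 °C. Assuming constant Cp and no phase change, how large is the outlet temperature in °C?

Q = 280000 W = 16800 kJ/min
ΔT = Q/(ṁ·Cp) = 16800/(247×2.05) = 33.179 K
T_out = 26.2 + 33.179 = 59.379 °C

T_out = 59.4 °C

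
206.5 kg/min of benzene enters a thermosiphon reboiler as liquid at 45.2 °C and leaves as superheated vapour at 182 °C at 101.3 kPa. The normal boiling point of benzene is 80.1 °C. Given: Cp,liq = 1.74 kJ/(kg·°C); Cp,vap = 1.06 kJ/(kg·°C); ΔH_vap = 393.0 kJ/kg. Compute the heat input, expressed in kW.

liquid 45.2→80.1 °C: 60.726 kJ/kg
vaporisation at 80.1 °C: 393 kJ/kg
vapour 80.1→182 °C: 108.01 kJ/kg
Δh = 60.726 + 393 + 108.01 = 561.74 kJ/kg
Q = ṁ·Δh = 206.5 kg/min × 561.74 kJ/kg = 116000 kJ/min
|Q| = 1933.3 kW

Q = 1930 kW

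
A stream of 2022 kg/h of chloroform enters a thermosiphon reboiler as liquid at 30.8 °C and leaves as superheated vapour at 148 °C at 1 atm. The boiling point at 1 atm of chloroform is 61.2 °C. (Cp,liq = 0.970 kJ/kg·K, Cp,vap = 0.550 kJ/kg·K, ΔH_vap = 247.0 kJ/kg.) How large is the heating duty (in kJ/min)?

liquid 30.8→61.2 °C: 29.488 kJ/kg
vaporisation at 61.2 °C: 247 kJ/kg
vapour 61.2→148 °C: 47.74 kJ/kg
Δh = 29.488 + 247 + 47.74 = 324.23 kJ/kg
Q = ṁ·Δh = 2022 kg/h × 324.23 kJ/kg = 655590 kJ/h
|Q| = 182.11 kW = 10926 kJ/min

Q = 10900 kJ/min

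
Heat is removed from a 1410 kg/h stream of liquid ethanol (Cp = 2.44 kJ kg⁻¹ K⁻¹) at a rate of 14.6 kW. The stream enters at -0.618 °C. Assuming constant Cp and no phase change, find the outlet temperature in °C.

T_out = -15.9 °C

Q = 14.6 kW = 52560 kJ/h
ΔT = Q/(ṁ·Cp) = 52560/(1410×2.44) = 15.277 K
T_out = -0.618 − 15.277 = -15.895 °C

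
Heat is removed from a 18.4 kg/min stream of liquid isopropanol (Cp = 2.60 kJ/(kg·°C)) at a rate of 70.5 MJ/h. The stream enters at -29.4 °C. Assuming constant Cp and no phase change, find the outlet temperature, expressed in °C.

Q = 70.5 MJ/h = 1175 kJ/min
ΔT = Q/(ṁ·Cp) = 1175/(18.4×2.60) = 24.561 K
T_out = -29.4 − 24.561 = -53.961 °C

T_out = -54.0 °C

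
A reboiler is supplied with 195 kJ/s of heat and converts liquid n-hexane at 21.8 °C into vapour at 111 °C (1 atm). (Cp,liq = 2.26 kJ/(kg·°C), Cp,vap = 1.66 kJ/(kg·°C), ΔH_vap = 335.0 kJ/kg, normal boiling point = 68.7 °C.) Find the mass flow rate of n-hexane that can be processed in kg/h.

ṁ = 1370 kg/h

Δh = 2.26×(68.7−21.8) + 335.0 + 1.66×(111−68.7) = 511.21 kJ/kg
Q = 195 kJ/s = 195 kJ/s = 702000 kJ/h
ṁ = Q/Δh = 702000 / 511.21 = 1373.2 kg/h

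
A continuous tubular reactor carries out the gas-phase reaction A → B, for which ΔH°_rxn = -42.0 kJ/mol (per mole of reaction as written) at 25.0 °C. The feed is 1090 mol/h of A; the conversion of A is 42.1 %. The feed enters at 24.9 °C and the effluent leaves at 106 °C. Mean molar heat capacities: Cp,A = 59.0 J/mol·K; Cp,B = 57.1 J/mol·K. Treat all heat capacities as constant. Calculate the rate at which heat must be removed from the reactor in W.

Q_out = 3920 W

Extent of reaction ξ = 0.421 × 1090 = 458.89 mol/h
Reaction term: ξ·ΔH°_rxn = 458.89 × -42.0 = -19273 kJ/h
Sensible, feed 24.9→25 °C: 6.431 kJ/h
Outlet flows (mol/h): A 631.11, B 458.89
Sensible, products 25→106 °C: 5138.5 kJ/h
Q = ΔH = -14128 kJ/h = -3.9246 kW
Heat removed = 3924.6 W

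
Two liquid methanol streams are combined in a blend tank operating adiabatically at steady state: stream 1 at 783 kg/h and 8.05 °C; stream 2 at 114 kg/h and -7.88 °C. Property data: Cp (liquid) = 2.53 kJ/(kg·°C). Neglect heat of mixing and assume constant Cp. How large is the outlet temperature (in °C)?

Energy balance with Q = 0: Σ ṁᵢCp,ᵢ(T_out − Tᵢ) = 0
Σ ṁᵢCp,ᵢTᵢ = 783×2.53×8.05 + 114×2.53×-7.88 = 13674
Σ ṁᵢCp,ᵢ = 783×2.53 + 114×2.53 = 2269.4
T_out = 13674 / 2269.4 = 6.0255 °C

T_out = 6.03 °C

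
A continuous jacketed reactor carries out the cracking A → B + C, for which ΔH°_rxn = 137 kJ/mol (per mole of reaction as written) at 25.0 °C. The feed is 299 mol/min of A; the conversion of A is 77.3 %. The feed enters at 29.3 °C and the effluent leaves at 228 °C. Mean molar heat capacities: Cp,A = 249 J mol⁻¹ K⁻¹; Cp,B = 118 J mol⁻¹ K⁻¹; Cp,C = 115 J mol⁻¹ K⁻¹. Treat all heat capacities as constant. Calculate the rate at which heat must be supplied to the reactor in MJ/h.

Extent of reaction ξ = 0.773 × 299 = 231.13 mol/min
Reaction term: ξ·ΔH°_rxn = 231.13 × 137 = 31664 kJ/min
Sensible, feed 29.3→25 °C: -320.14 kJ/min
Outlet flows (mol/min): A 67.873, B 231.13, C 231.13
Sensible, products 25→228 °C: 14363 kJ/min
Q = ΔH = 45707 kJ/min = 761.79 kW
Heat supplied = 2742.4 MJ/h

Q_in = 2740 MJ/h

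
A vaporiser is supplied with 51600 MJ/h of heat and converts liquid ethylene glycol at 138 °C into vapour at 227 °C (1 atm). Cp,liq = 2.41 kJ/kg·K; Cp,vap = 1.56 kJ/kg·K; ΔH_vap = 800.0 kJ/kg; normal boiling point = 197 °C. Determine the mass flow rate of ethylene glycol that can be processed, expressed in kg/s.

ṁ = 14.5 kg/s

Δh = 2.41×(197−138) + 800.0 + 1.56×(227−197) = 988.99 kJ/kg
Q = 51600 MJ/h = 14333 kJ/s = 14333 kJ/s
ṁ = Q/Δh = 14333 / 988.99 = 14.493 kg/s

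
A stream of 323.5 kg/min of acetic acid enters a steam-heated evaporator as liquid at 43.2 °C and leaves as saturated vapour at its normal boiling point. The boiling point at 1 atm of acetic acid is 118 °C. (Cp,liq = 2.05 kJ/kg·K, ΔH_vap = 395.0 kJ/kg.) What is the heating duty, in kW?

Q = 2960 kW

liquid 43.2→118 °C: 153.34 kJ/kg
vaporisation at 118 °C: 395 kJ/kg
Δh = 153.34 + 395 = 548.34 kJ/kg
Q = ṁ·Δh = 323.5 kg/min × 548.34 kJ/kg = 177390 kJ/min
|Q| = 2956.5 kW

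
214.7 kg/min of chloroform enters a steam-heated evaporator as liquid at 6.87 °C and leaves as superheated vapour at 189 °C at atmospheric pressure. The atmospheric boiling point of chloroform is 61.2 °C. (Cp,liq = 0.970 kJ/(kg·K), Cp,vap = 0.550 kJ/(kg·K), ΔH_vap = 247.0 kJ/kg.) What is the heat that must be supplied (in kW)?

liquid 6.87→61.2 °C: 52.7 kJ/kg
vaporisation at 61.2 °C: 247 kJ/kg
vapour 61.2→189 °C: 70.29 kJ/kg
Δh = 52.7 + 247 + 70.29 = 369.99 kJ/kg
Q = ṁ·Δh = 214.7 kg/min × 369.99 kJ/kg = 79437 kJ/min
|Q| = 1323.9 kW

Q = 1320 kW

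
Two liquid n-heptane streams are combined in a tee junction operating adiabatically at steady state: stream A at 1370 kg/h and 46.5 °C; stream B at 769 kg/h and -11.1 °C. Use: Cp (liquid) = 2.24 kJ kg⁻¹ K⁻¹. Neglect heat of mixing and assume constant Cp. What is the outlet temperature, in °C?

T_out = 25.8 °C

Energy balance with Q = 0: Σ ṁᵢCp,ᵢ(T_out − Tᵢ) = 0
T_out = Σ ṁᵢCp,ᵢTᵢ / Σ ṁᵢCp,ᵢ
      = 123580 / 4791.4 = 25.792 °C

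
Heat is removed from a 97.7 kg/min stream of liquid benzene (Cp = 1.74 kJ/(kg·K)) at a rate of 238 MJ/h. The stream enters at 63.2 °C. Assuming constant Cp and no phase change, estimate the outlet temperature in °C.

T_out = 39.9 °C

Q = 238 MJ/h = 3966.7 kJ/min
ΔT = Q/(ṁ·Cp) = 3966.7/(97.7×1.74) = 23.334 K
T_out = 63.2 − 23.334 = 39.866 °C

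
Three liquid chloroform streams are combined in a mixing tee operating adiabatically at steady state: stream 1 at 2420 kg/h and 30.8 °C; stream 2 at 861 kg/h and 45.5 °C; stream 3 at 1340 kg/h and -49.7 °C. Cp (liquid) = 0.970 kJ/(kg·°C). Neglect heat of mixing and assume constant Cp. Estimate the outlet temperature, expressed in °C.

T_out = 10.2 °C

No heat crosses the boundary, so H_out = H_in.
Σ ṁᵢCp,ᵢTᵢ = 2420×0.970×30.8 + 861×0.970×45.5 + 1340×0.970×-49.7 = 45700
Σ ṁᵢCp,ᵢ = 2420×0.970 + 861×0.970 + 1340×0.970 = 4482.4
T_out = 45700 / 4482.4 = 10.196 °C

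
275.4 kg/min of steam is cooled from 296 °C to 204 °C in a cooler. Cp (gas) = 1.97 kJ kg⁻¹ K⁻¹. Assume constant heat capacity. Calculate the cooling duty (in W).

Q_c = 832000 W

Q = ṁ·Cp·ΔT = 275.4 × 1.97 × (204 − 296) = -49913 kJ/min
Converting: 49913 / 60 s = 831.89 kW
Cooling duty = 831890 W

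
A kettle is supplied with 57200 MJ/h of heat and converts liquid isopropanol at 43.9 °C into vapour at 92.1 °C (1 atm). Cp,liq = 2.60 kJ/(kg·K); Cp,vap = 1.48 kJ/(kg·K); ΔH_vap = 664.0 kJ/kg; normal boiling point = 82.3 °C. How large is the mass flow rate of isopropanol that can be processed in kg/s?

ṁ = 20.4 kg/s

Δh = 2.60×(82.3−43.9) + 664.0 + 1.48×(92.1−82.3) = 778.34 kJ/kg
Q = 57200 MJ/h = 15889 kJ/s = 15889 kJ/s
ṁ = Q/Δh = 15889 / 778.34 = 20.414 kg/s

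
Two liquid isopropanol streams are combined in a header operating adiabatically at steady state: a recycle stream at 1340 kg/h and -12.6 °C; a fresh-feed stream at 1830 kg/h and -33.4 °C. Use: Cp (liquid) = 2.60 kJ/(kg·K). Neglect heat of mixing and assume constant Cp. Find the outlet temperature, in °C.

T_out = -24.6 °C

Energy balance with Q = 0: Σ ṁᵢCp,ᵢ(T_out − Tᵢ) = 0
T_out = Σ ṁᵢCp,ᵢTᵢ / Σ ṁᵢCp,ᵢ
      = -202820 / 8242 = -24.608 °C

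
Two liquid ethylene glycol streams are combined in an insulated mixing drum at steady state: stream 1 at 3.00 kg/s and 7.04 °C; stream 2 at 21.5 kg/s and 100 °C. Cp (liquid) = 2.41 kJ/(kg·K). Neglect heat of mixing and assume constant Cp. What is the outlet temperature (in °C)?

Adiabatic, steady state ⇒ Σ ṁᵢCp,ᵢ(T_out − Tᵢ) = 0
T_out = Σ ṁᵢCp,ᵢTᵢ / Σ ṁᵢCp,ᵢ
      = 5232.4 / 59.045 = 88.617 °C

T_out = 88.6 °C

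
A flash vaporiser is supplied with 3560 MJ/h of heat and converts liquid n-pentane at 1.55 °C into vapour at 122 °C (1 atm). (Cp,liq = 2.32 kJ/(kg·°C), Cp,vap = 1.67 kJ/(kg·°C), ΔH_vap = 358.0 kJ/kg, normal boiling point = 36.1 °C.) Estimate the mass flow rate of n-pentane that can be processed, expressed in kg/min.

Δh = 2.32×(36.1−1.55) + 358.0 + 1.67×(122−36.1) = 581.61 kJ/kg
Q = 3560 MJ/h = 988.89 kJ/s = 59333 kJ/min
ṁ = Q/Δh = 59333 / 581.61 = 102.02 kg/min

ṁ = 102 kg/min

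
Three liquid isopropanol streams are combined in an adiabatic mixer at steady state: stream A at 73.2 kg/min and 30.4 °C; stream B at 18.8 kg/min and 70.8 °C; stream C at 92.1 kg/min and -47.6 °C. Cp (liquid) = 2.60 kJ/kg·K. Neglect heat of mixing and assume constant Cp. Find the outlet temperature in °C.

Energy balance with Q = 0: Σ ṁᵢCp,ᵢ(T_out − Tᵢ) = 0
Σ ṁᵢCp,ᵢTᵢ = 73.2×2.60×30.4 + 18.8×2.60×70.8 + 92.1×2.60×-47.6 = -2151.9
Σ ṁᵢCp,ᵢ = 73.2×2.60 + 18.8×2.60 + 92.1×2.60 = 478.66
T_out = -2151.9 / 478.66 = -4.4956 °C

T_out = -4.50 °C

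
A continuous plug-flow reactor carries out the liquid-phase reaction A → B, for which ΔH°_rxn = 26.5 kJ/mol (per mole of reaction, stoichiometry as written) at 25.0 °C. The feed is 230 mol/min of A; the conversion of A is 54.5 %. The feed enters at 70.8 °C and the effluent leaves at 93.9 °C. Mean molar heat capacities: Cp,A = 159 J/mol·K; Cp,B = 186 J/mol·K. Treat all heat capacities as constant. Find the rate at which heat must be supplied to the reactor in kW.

Extent of reaction ξ = 0.545 × 230 = 125.35 mol/min
Reaction term: ξ·ΔH°_rxn = 125.35 × 26.5 = 3321.8 kJ/min
Sensible, feed 70.8→25 °C: -1674.9 kJ/min
Outlet flows (mol/min): A 104.65, B 125.35
Sensible, products 25→93.9 °C: 2752.9 kJ/min
Q = ΔH = 4399.7 kJ/min = 73.329 kW
Heat supplied = 73.329 kW

Q_in = 73.3 kW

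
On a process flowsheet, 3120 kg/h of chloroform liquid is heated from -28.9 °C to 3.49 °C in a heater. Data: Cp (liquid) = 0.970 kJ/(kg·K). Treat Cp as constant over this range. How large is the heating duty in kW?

Q = ṁ·Cp·ΔT = 3120 × 0.970 × (3.49 − -28.9) = 98025 kJ/h
Converting: 98025 / 3600 s = 27.229 kW

Q = 27.2 kW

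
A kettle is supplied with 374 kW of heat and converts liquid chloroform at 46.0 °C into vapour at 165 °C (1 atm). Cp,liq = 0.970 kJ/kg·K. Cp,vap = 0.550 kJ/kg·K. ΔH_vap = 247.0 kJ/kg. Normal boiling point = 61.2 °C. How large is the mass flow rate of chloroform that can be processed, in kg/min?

ṁ = 70.4 kg/min

Δh = 0.970×(61.2−46.0) + 247.0 + 0.550×(165−61.2) = 318.83 kJ/kg
Q = 374 kW = 374 kJ/s = 22440 kJ/min
ṁ = Q/Δh = 22440 / 318.83 = 70.381 kg/min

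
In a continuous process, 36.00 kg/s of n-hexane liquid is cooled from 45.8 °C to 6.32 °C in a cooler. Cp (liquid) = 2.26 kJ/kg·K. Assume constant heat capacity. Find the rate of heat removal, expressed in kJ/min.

Q = ṁ·Cp·ΔT = 36.00 × 2.26 × (6.32 − 45.8) = -3212.1 kJ/s
Cooling duty = 192730 kJ/min

Q_c = 193000 kJ/min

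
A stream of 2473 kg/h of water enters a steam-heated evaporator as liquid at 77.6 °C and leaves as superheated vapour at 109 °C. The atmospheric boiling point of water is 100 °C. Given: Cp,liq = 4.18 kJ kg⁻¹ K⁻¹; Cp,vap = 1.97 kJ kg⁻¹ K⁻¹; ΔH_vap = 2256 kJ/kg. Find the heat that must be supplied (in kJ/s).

liquid 77.6→100 °C: 93.632 kJ/kg
vaporisation at 100 °C: 2256 kJ/kg
vapour 100→109 °C: 17.73 kJ/kg
Δh = 93.632 + 2256 + 17.73 = 2367.4 kJ/kg
Q = ṁ·Δh = 2473 kg/h × 2367.4 kJ/kg = 5.8545e+06 kJ/h
|Q| = 1626.2 kW

Q = 1630 kJ/s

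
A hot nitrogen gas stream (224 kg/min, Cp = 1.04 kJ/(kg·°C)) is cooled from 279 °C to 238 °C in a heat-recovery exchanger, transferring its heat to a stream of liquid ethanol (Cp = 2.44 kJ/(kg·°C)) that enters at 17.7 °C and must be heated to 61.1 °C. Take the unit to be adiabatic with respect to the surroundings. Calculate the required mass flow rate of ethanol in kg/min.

ṁ_c = 90.2 kg/min

Heat released by hot stream: Q = 224 × 1.04 × (279 − 238) = 9551.4 kJ/min
Energy balance on cold side (adiabatic exchanger): Q = ṁ_c·Cp_c·(T_c,out − T_c,in)
ṁ_c = 9551.4 / [2.44 × (61.1 − 17.7)] = 90.196 kg/min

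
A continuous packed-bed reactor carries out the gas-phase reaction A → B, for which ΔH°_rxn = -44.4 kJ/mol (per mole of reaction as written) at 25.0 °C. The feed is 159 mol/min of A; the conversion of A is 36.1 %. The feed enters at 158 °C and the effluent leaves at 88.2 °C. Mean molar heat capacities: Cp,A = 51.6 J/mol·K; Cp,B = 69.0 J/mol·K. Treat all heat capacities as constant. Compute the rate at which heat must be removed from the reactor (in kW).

Q_out = 51.0 kW

Extent of reaction ξ = 0.361 × 159 = 57.399 mol/min
Reaction term: ξ·ΔH°_rxn = 57.399 × -44.4 = -2548.5 kJ/min
Sensible, feed 158→25 °C: -1091.2 kJ/min
Outlet flows (mol/min): A 101.6, B 57.399
Sensible, products 25→88.2 °C: 581.64 kJ/min
Q = ΔH = -3058.1 kJ/min = -50.968 kW
Heat removed = 50.968 kW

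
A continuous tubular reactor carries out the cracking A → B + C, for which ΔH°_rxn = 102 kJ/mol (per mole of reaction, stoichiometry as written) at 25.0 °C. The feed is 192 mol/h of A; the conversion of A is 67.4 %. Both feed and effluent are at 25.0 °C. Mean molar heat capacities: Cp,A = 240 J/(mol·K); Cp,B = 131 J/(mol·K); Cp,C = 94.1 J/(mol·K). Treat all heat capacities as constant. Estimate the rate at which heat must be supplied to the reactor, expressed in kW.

Q_in = 3.67 kW

Extent of reaction ξ = 0.674 × 192 = 129.41 mol/h
Reaction term: ξ·ΔH°_rxn = 129.41 × 102 = 13200 kJ/h
Q = ΔH = 13200 kJ/h = 3.6666 kW
Heat supplied = 3.6666 kW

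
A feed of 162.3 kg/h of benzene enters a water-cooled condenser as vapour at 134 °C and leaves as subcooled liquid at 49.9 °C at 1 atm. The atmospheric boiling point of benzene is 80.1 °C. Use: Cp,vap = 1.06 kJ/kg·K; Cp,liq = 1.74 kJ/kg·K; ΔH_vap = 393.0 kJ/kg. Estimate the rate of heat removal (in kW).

Q_c = 22.7 kW

vapour 134→80.1 °C: -57.134 kJ/kg
condensation at 80.1 °C: -393 kJ/kg
liquid 80.1→49.9 °C: -52.548 kJ/kg
Δh = -57.134 + -393 + -52.548 = -502.68 kJ/kg
Q = ṁ·Δh = 162.3 kg/h × -502.68 kJ/kg = -81585 kJ/h
|Q| = 22.663 kW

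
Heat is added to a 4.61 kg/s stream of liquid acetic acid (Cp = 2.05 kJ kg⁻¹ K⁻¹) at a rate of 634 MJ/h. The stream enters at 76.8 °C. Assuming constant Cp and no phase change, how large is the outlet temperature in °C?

Q = 634 MJ/h = 176.11 kJ/s
ΔT = Q/(ṁ·Cp) = 176.11/(4.61×2.05) = 18.635 K
T_out = 76.8 + 18.635 = 95.435 °C

T_out = 95.4 °C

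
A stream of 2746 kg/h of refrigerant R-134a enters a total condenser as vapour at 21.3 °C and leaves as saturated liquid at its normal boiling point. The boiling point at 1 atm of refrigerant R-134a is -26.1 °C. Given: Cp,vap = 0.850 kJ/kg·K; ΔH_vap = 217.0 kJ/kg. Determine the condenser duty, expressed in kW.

Q_c = 196 kW

vapour 21.3→-26.1 °C: -40.29 kJ/kg
condensation at -26.1 °C: -217 kJ/kg
Δh = -40.29 + -217 = -257.29 kJ/kg
Q = ṁ·Δh = 2746 kg/h × -257.29 kJ/kg = -706520 kJ/h
|Q| = 196.26 kW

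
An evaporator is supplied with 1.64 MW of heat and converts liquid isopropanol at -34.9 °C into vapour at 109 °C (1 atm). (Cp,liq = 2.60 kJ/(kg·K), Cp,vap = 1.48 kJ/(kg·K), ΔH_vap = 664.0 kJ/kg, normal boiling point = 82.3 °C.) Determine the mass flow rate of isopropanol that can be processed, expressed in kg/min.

ṁ = 97.6 kg/min

Δh = 2.60×(82.3−-34.9) + 664.0 + 1.48×(109−82.3) = 1008.2 kJ/kg
Q = 1.64 MW = 1640 kJ/s = 98400 kJ/min
ṁ = Q/Δh = 98400 / 1008.2 = 97.596 kg/min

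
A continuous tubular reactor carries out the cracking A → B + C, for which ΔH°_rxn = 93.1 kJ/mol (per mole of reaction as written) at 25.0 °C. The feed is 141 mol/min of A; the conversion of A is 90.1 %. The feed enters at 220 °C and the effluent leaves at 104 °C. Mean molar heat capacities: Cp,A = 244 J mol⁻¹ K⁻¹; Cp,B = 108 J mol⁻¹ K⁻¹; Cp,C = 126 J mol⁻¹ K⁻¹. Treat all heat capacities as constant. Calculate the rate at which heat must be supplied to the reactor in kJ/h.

Q_in = 464000 kJ/h

Extent of reaction ξ = 0.901 × 141 = 127.04 mol/min
Reaction term: ξ·ΔH°_rxn = 127.04 × 93.1 = 11828 kJ/min
Sensible, feed 220→25 °C: -6708.8 kJ/min
Outlet flows (mol/min): A 13.959, B 127.04, C 127.04
Sensible, products 25→104 °C: 2617.6 kJ/min
Q = ΔH = 7736.3 kJ/min = 128.94 kW
Heat supplied = 464180 kJ/h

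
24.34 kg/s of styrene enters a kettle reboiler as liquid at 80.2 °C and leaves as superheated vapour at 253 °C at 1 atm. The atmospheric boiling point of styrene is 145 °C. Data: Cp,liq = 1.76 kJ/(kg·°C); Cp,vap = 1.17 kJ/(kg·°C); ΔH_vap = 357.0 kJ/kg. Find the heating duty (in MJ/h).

liquid 80.2→145 °C: 114.05 kJ/kg
vaporisation at 145 °C: 357 kJ/kg
vapour 145→253 °C: 126.36 kJ/kg
Δh = 114.05 + 357 + 126.36 = 597.41 kJ/kg
Q = ṁ·Δh = 24.34 kg/s × 597.41 kJ/kg = 14541 kJ/s
|Q| = 14541 kW = 52347 MJ/h

Q = 52300 MJ/h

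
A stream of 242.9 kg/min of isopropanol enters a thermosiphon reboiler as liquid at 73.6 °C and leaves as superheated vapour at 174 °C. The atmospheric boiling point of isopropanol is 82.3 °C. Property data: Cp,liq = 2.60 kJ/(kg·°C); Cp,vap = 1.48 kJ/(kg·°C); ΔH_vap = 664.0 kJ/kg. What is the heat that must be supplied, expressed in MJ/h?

liquid 73.6→82.3 °C: 22.62 kJ/kg
vaporisation at 82.3 °C: 664 kJ/kg
vapour 82.3→174 °C: 135.72 kJ/kg
Δh = 22.62 + 664 + 135.72 = 822.34 kJ/kg
Q = ṁ·Δh = 242.9 kg/min × 822.34 kJ/kg = 199750 kJ/min
|Q| = 3329.1 kW = 11985 MJ/h

Q = 12000 MJ/h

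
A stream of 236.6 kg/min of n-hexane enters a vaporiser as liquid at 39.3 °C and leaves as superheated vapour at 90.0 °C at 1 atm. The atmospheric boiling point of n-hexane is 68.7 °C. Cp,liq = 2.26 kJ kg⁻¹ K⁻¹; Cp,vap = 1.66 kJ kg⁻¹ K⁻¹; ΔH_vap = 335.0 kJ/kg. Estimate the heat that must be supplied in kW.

liquid 39.3→68.7 °C: 66.444 kJ/kg
vaporisation at 68.7 °C: 335 kJ/kg
vapour 68.7→90.0 °C: 35.358 kJ/kg
Δh = 66.444 + 335 + 35.358 = 436.8 kJ/kg
Q = ṁ·Δh = 236.6 kg/min × 436.8 kJ/kg = 103350 kJ/min
|Q| = 1722.5 kW

Q = 1720 kW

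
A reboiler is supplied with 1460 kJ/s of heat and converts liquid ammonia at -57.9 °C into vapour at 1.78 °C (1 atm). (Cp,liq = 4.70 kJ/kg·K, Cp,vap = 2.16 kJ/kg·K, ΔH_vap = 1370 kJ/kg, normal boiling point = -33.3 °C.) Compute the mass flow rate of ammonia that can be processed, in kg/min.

Δh = 4.70×(-33.3−-57.9) + 1370 + 2.16×(1.78−-33.3) = 1561.4 kJ/kg
Q = 1460 kJ/s = 1460 kJ/s = 87600 kJ/min
ṁ = Q/Δh = 87600 / 1561.4 = 56.104 kg/min

ṁ = 56.1 kg/min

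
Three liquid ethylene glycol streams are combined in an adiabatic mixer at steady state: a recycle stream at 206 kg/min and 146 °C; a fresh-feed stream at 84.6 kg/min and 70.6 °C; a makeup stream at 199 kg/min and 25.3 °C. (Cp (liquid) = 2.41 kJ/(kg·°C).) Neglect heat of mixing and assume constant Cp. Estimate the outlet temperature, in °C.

T_out = 83.9 °C

Adiabatic, steady state ⇒ Σ ṁᵢCp,ᵢ(T_out − Tᵢ) = 0
Σ ṁᵢCp,ᵢTᵢ = 206×2.41×146 + 84.6×2.41×70.6 + 199×2.41×25.3 = 99011
Σ ṁᵢCp,ᵢ = 206×2.41 + 84.6×2.41 + 199×2.41 = 1179.9
T_out = 99011 / 1179.9 = 83.912 °C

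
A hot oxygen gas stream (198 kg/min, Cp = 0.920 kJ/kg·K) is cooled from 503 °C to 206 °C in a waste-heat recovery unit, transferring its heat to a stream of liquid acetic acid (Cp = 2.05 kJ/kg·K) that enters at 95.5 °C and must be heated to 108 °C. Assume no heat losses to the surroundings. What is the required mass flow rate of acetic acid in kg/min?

ṁ_c = 2110 kg/min

Heat released by hot stream: Q = 198 × 0.920 × (503 − 206) = 54102 kJ/min
Energy balance on cold side (adiabatic exchanger): Q = ṁ_c·Cp_c·(T_c,out − T_c,in)
ṁ_c = 54102 / [2.05 × (108 − 95.5)] = 2111.3 kg/min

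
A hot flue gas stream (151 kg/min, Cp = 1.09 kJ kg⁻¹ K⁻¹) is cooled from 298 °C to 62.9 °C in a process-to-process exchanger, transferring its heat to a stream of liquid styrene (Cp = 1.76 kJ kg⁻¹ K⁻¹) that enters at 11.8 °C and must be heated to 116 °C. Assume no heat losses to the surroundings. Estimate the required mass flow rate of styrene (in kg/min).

Heat released by hot stream: Q = 151 × 1.09 × (298 − 62.9) = 38695 kJ/min
Energy balance on cold side (adiabatic exchanger): Q = ṁ_c·Cp_c·(T_c,out − T_c,in)
ṁ_c = 38695 / [1.76 × (116 − 11.8)] = 211 kg/min

ṁ_c = 211 kg/min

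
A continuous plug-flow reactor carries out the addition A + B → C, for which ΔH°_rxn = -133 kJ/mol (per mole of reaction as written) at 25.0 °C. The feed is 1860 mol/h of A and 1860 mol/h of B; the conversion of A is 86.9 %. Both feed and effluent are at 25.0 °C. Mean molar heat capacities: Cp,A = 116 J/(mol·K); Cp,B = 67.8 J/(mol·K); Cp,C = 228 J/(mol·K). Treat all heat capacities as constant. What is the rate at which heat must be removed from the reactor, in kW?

Q_out = 59.7 kW

Extent of reaction ξ = 0.869 × 1860 = 1616.3 mol/h
Reaction term: ξ·ΔH°_rxn = 1616.3 × -133 = -214970 kJ/h
Q = ΔH = -214970 kJ/h = -59.715 kW
Heat removed = 59.715 kW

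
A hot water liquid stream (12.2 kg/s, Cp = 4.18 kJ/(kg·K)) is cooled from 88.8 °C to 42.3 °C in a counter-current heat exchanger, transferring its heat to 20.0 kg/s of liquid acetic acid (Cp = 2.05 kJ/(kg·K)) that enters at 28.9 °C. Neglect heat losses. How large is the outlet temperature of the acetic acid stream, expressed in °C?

T_c,out = 86.7 °C

Heat released by hot stream: Q = 12.2 × 4.18 × (88.8 − 42.3) = 2371.3 kJ/s
Energy balance on cold side (adiabatic exchanger): Q = ṁ_c·Cp_c·(T_c,out − T_c,in)
T_c,out = 28.9 + 2371.3/(20.0 × 2.05) = 86.737 °C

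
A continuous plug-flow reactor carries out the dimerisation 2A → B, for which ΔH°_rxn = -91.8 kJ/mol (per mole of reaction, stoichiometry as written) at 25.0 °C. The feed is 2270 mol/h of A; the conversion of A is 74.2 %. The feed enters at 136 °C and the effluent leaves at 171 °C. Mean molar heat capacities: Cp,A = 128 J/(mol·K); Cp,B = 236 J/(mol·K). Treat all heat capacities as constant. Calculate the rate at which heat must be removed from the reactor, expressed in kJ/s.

Q_out = 19.3 kJ/s

Extent of reaction ξ = 0.742 × 2270 / 2 = 842.17 mol/h
Reaction term: ξ·ΔH°_rxn = 842.17 × -91.8 = -77311 kJ/h
Sensible, feed 136→25 °C: -32252 kJ/h
Outlet flows (mol/h): A 585.66, B 842.17
Sensible, products 25→171 °C: 39963 kJ/h
Q = ΔH = -69601 kJ/h = -19.334 kW
Heat removed = 19.334 kJ/s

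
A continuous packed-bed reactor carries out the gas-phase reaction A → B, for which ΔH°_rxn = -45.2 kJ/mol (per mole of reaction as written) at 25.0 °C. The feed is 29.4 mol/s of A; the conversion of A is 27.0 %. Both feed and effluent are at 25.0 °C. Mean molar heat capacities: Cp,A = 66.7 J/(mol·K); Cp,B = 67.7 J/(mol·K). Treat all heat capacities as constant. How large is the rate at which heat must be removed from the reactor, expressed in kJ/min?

Extent of reaction ξ = 0.270 × 29.4 = 7.938 mol/s
Reaction term: ξ·ΔH°_rxn = 7.938 × -45.2 = -358.8 kJ/s
Q = ΔH = -358.8 kJ/s = -358.8 kW
Heat removed = 21528 kJ/min

Q_out = 21500 kJ/min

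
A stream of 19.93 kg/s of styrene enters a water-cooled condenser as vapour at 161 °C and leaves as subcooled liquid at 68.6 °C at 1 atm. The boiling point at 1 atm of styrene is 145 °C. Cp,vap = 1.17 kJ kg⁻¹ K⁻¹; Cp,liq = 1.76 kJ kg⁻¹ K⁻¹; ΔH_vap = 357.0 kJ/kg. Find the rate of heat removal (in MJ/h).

Q_c = 36600 MJ/h

vapour 161→145 °C: -18.72 kJ/kg
condensation at 145 °C: -357 kJ/kg
liquid 145→68.6 °C: -134.46 kJ/kg
Δh = -18.72 + -357 + -134.46 = -510.18 kJ/kg
Q = ṁ·Δh = 19.93 kg/s × -510.18 kJ/kg = -10168 kJ/s
|Q| = 10168 kW = 36605 MJ/h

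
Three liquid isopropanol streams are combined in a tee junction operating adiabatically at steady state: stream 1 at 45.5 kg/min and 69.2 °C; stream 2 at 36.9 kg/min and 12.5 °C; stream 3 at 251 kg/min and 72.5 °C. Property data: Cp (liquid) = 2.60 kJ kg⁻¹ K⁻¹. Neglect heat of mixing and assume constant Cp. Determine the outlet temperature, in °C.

No heat crosses the boundary, so H_out = H_in.
T_out = Σ ṁᵢCp,ᵢTᵢ / Σ ṁᵢCp,ᵢ
      = 56699 / 866.84 = 65.409 °C

T_out = 65.4 °C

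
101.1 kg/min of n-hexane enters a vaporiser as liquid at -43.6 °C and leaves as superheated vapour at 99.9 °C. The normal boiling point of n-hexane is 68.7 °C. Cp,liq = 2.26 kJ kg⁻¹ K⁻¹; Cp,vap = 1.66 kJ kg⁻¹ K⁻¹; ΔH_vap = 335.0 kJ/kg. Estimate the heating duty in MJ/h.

liquid -43.6→68.7 °C: 253.8 kJ/kg
vaporisation at 68.7 °C: 335 kJ/kg
vapour 68.7→99.9 °C: 51.792 kJ/kg
Δh = 253.8 + 335 + 51.792 = 640.59 kJ/kg
Q = ṁ·Δh = 101.1 kg/min × 640.59 kJ/kg = 64764 kJ/min
|Q| = 1079.4 kW = 3885.8 MJ/h

Q = 3890 MJ/h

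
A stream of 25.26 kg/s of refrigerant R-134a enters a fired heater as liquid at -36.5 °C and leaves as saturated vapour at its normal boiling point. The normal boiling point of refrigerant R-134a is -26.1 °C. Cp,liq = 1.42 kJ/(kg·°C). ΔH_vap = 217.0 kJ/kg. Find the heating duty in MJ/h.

liquid -36.5→-26.1 °C: 14.768 kJ/kg
vaporisation at -26.1 °C: 217 kJ/kg
Δh = 14.768 + 217 = 231.77 kJ/kg
Q = ṁ·Δh = 25.26 kg/s × 231.77 kJ/kg = 5854.5 kJ/s
|Q| = 5854.5 kW = 21076 MJ/h

Q = 21100 MJ/h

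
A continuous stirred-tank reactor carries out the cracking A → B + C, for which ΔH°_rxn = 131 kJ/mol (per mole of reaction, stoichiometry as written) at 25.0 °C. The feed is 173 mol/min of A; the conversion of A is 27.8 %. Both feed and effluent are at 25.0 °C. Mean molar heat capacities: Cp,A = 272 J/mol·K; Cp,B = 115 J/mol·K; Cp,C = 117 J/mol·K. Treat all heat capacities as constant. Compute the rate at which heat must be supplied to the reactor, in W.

Q_in = 105000 W

Extent of reaction ξ = 0.278 × 173 = 48.094 mol/min
Reaction term: ξ·ΔH°_rxn = 48.094 × 131 = 6300.3 kJ/min
Q = ΔH = 6300.3 kJ/min = 105.01 kW
Heat supplied = 105010 W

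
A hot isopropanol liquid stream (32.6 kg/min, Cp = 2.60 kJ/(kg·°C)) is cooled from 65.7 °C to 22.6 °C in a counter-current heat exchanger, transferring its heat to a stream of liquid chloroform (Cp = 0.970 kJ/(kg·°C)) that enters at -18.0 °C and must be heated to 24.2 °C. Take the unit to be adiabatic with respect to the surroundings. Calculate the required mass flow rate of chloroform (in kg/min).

ṁ_c = 89.2 kg/min

Heat released by hot stream: Q = 32.6 × 2.60 × (65.7 − 22.6) = 3653.2 kJ/min
Energy balance on cold side (adiabatic exchanger): Q = ṁ_c·Cp_c·(T_c,out − T_c,in)
ṁ_c = 3653.2 / [0.970 × (24.2 − -18.0)] = 89.245 kg/min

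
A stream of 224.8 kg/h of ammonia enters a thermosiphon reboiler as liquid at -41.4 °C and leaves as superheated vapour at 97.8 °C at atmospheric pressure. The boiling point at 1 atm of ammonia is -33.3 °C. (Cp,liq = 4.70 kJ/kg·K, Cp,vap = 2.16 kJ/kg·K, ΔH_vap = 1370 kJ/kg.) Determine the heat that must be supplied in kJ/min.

liquid -41.4→-33.3 °C: 38.07 kJ/kg
vaporisation at -33.3 °C: 1370 kJ/kg
vapour -33.3→97.8 °C: 283.18 kJ/kg
Δh = 38.07 + 1370 + 283.18 = 1691.2 kJ/kg
Q = ṁ·Δh = 224.8 kg/h × 1691.2 kJ/kg = 380190 kJ/h
|Q| = 105.61 kW = 6336.5 kJ/min

Q = 6340 kJ/min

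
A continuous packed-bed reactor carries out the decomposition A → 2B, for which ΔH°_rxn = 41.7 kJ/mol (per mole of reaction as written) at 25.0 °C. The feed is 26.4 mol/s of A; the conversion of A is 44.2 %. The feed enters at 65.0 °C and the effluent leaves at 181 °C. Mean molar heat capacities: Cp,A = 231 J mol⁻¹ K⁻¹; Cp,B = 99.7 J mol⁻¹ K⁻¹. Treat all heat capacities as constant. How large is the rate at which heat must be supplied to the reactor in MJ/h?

Q_in = 4090 MJ/h

Extent of reaction ξ = 0.442 × 26.4 = 11.669 mol/s
Reaction term: ξ·ΔH°_rxn = 11.669 × 41.7 = 486.59 kJ/s
Sensible, feed 65.0→25 °C: -243.94 kJ/s
Outlet flows (mol/s): A 14.731, B 23.338
Sensible, products 25→181 °C: 893.83 kJ/s
Q = ΔH = 1136.5 kJ/s = 1136.5 kW
Heat supplied = 4091.3 MJ/h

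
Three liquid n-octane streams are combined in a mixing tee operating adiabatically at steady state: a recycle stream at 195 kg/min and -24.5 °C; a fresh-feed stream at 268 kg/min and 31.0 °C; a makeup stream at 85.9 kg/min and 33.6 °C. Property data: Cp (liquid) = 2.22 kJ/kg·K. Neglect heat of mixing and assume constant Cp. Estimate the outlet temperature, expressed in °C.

Adiabatic, steady state ⇒ Σ ṁᵢCp,ᵢ(T_out − Tᵢ) = 0
Σ ṁᵢCp,ᵢTᵢ = 195×2.22×-24.5 + 268×2.22×31.0 + 85.9×2.22×33.6 = 14245
Σ ṁᵢCp,ᵢ = 195×2.22 + 268×2.22 + 85.9×2.22 = 1218.6
T_out = 14245 / 1218.6 = 11.69 °C

T_out = 11.7 °C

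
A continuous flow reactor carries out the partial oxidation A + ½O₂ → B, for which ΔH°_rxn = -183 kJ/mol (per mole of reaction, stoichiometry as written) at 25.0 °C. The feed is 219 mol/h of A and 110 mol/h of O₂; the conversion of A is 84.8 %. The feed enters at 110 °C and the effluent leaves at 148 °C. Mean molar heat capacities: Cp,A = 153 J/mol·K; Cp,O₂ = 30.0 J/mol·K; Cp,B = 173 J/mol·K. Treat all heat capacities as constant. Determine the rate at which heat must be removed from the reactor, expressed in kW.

Q_out = 9.02 kW

Extent of reaction ξ = 0.848 × 219 = 185.71 mol/h
Reaction term: ξ·ΔH°_rxn = 185.71 × -183 = -33985 kJ/h
Sensible, feed 110→25 °C: -3128.6 kJ/h
Outlet flows (mol/h): A 33.288, O₂ 17.144, B 185.71
Sensible, products 25→148 °C: 4641.5 kJ/h
Q = ΔH = -32472 kJ/h = -9.0201 kW
Heat removed = 9.0201 kW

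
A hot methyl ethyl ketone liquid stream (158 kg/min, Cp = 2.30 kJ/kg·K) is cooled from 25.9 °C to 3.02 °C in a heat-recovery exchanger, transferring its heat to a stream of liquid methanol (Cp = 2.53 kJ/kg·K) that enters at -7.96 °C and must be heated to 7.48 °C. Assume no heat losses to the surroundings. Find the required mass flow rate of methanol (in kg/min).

Heat released by hot stream: Q = 158 × 2.30 × (25.9 − 3.02) = 8314.6 kJ/min
Energy balance on cold side (adiabatic exchanger): Q = ṁ_c·Cp_c·(T_c,out − T_c,in)
ṁ_c = 8314.6 / [2.53 × (7.48 − -7.96)] = 212.85 kg/min

ṁ_c = 213 kg/min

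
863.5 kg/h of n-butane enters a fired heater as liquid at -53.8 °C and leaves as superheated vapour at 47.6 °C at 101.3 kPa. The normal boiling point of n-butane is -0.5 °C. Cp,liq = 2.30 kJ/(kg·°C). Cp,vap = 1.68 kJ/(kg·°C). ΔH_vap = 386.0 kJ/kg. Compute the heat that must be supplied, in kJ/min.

liquid -53.8→-0.5 °C: 122.59 kJ/kg
vaporisation at -0.5 °C: 386 kJ/kg
vapour -0.5→47.6 °C: 80.808 kJ/kg
Δh = 122.59 + 386 + 80.808 = 589.4 kJ/kg
Q = ṁ·Δh = 863.5 kg/h × 589.4 kJ/kg = 508950 kJ/h
|Q| = 141.37 kW = 8482.4 kJ/min

Q = 8480 kJ/min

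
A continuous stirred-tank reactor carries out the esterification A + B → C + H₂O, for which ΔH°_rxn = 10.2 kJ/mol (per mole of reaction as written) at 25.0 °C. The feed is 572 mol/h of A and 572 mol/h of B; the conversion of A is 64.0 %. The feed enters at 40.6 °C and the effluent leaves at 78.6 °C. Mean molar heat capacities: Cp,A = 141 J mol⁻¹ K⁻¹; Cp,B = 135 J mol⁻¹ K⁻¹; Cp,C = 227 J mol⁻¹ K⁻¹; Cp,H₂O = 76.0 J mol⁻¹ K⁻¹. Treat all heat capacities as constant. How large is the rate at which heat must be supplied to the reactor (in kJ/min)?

Extent of reaction ξ = 0.640 × 572 = 366.08 mol/h
Reaction term: ξ·ΔH°_rxn = 366.08 × 10.2 = 3734 kJ/h
Sensible, feed 40.6→25 °C: -2462.8 kJ/h
Outlet flows (mol/h): A 205.92, B 205.92, C 366.08, H₂O 366.08
Sensible, products 25→78.6 °C: 8991.7 kJ/h
Q = ΔH = 10263 kJ/h = 2.8508 kW
Heat supplied = 171.05 kJ/min

Q_in = 171 kJ/min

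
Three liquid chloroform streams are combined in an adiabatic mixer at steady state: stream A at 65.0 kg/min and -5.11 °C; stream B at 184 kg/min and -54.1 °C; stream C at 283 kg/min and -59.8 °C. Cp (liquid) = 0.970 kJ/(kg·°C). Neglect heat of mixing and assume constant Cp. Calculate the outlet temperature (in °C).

T_out = -51.1 °C

Energy balance with Q = 0: Σ ṁᵢCp,ᵢ(T_out − Tᵢ) = 0
T_out = Σ ṁᵢCp,ᵢTᵢ / Σ ṁᵢCp,ᵢ
      = -26394 / 516.04 = -51.147 °C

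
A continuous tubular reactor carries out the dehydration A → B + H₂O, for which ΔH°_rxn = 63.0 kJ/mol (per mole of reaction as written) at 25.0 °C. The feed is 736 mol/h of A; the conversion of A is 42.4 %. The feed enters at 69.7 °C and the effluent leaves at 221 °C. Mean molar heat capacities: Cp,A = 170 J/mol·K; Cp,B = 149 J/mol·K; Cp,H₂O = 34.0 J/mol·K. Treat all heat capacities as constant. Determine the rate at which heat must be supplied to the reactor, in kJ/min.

Extent of reaction ξ = 0.424 × 736 = 312.06 mol/h
Reaction term: ξ·ΔH°_rxn = 312.06 × 63.0 = 19660 kJ/h
Sensible, feed 69.7→25 °C: -5592.9 kJ/h
Outlet flows (mol/h): A 423.94, B 312.06, H₂O 312.06
Sensible, products 25→221 °C: 25319 kJ/h
Q = ΔH = 39386 kJ/h = 10.941 kW
Heat supplied = 656.43 kJ/min

Q_in = 656 kJ/min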